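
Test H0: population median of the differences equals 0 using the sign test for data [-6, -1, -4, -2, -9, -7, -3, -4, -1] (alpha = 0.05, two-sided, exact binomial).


Step 1: Discard zero differences. Original n = 9; n_eff = number of nonzero differences = 9.
Nonzero differences (with sign): -6, -1, -4, -2, -9, -7, -3, -4, -1
Step 2: Count signs: positive = 0, negative = 9.
Step 3: Under H0: P(positive) = 0.5, so the number of positives S ~ Bin(9, 0.5).
Step 4: Two-sided exact p-value = sum of Bin(9,0.5) probabilities at or below the observed probability = 0.003906.
Step 5: alpha = 0.05. reject H0.

n_eff = 9, pos = 0, neg = 9, p = 0.003906, reject H0.


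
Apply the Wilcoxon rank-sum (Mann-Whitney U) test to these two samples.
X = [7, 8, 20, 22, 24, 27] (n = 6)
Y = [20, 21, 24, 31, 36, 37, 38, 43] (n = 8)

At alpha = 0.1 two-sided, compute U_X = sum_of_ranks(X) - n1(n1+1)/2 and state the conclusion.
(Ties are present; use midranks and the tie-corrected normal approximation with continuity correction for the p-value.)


Step 1: Combine and sort all 14 observations; assign midranks.
sorted (value, group): (7,X), (8,X), (20,X), (20,Y), (21,Y), (22,X), (24,X), (24,Y), (27,X), (31,Y), (36,Y), (37,Y), (38,Y), (43,Y)
ranks: 7->1, 8->2, 20->3.5, 20->3.5, 21->5, 22->6, 24->7.5, 24->7.5, 27->9, 31->10, 36->11, 37->12, 38->13, 43->14
Step 2: Rank sum for X: R1 = 1 + 2 + 3.5 + 6 + 7.5 + 9 = 29.
Step 3: U_X = R1 - n1(n1+1)/2 = 29 - 6*7/2 = 29 - 21 = 8.
       U_Y = n1*n2 - U_X = 48 - 8 = 40.
Step 4: Ties are present, so use the tie-corrected normal approximation (with continuity correction) for the p-value.
Step 5: p-value = 0.044915; compare to alpha = 0.1. reject H0.

U_X = 8, p = 0.044915, reject H0 at alpha = 0.1.


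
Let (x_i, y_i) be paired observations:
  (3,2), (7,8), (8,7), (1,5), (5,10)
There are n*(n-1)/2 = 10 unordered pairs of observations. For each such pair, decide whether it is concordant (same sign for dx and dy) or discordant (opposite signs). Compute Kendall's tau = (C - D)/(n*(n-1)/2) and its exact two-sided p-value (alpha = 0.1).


Step 1: Enumerate the 10 unordered pairs (i,j) with i<j and classify each by sign(x_j-x_i) * sign(y_j-y_i).
  (1,2):dx=+4,dy=+6->C; (1,3):dx=+5,dy=+5->C; (1,4):dx=-2,dy=+3->D; (1,5):dx=+2,dy=+8->C
  (2,3):dx=+1,dy=-1->D; (2,4):dx=-6,dy=-3->C; (2,5):dx=-2,dy=+2->D; (3,4):dx=-7,dy=-2->C
  (3,5):dx=-3,dy=+3->D; (4,5):dx=+4,dy=+5->C
Step 2: C = 6, D = 4, total pairs = 10.
Step 3: tau = (C - D)/(n(n-1)/2) = (6 - 4)/10 = 0.200000.
Step 4: Exact two-sided p-value (enumerate n! = 120 permutations of y under H0): p = 0.816667.
Step 5: alpha = 0.1. fail to reject H0.

tau_b = 0.2000 (C=6, D=4), p = 0.816667, fail to reject H0.


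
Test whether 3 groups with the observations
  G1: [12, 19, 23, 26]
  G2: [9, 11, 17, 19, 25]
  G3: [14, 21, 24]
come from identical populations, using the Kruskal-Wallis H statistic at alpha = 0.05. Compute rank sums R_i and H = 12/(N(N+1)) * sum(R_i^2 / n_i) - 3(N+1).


Step 1: Combine all N = 12 observations and assign midranks.
sorted (value, group, rank): (9,G2,1), (11,G2,2), (12,G1,3), (14,G3,4), (17,G2,5), (19,G1,6.5), (19,G2,6.5), (21,G3,8), (23,G1,9), (24,G3,10), (25,G2,11), (26,G1,12)
Step 2: Sum ranks within each group.
R_1 = 30.5 (n_1 = 4)
R_2 = 25.5 (n_2 = 5)
R_3 = 22 (n_3 = 3)
Step 3: H = 12/(N(N+1)) * sum(R_i^2/n_i) - 3(N+1)
     = 12/(12*13) * (30.5^2/4 + 25.5^2/5 + 22^2/3) - 3*13
     = 0.076923 * 523.946 - 39
     = 1.303526.
Step 4: Ties present; correction factor C = 1 - 6/(12^3 - 12) = 0.996503. Corrected H = 1.303526 / 0.996503 = 1.308099.
Step 5: Under H0, H ~ chi^2(2); p-value = 0.519936.
Step 6: alpha = 0.05. fail to reject H0.

H = 1.3081, df = 2, p = 0.519936, fail to reject H0.


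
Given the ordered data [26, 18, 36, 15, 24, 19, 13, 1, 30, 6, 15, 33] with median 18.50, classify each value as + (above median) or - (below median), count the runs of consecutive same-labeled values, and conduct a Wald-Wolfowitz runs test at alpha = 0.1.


Step 1: Compute median = 18.50; label A = above, B = below.
Labels in order: ABABAABBABBA  (n_A = 6, n_B = 6)
Step 2: Count runs R = 9.
Step 3: Under H0 (random ordering), E[R] = 2*n_A*n_B/(n_A+n_B) + 1 = 2*6*6/12 + 1 = 7.0000.
        Var[R] = 2*n_A*n_B*(2*n_A*n_B - n_A - n_B) / ((n_A+n_B)^2 * (n_A+n_B-1)) = 4320/1584 = 2.7273.
        SD[R] = 1.6514.
Step 4: Continuity-corrected z = (R - 0.5 - E[R]) / SD[R] = (9 - 0.5 - 7.0000) / 1.6514 = 0.9083.
Step 5: Two-sided p-value via normal approximation = 2*(1 - Phi(|z|)) = 0.363722.
Step 6: alpha = 0.1. fail to reject H0.

R = 9, z = 0.9083, p = 0.363722, fail to reject H0.


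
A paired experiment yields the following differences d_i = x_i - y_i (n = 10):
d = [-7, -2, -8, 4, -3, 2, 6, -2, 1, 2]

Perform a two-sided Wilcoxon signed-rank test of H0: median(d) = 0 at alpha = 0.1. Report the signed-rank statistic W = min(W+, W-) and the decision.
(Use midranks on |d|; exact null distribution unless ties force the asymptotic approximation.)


Step 1: Drop any zero differences (none here) and take |d_i|.
|d| = [7, 2, 8, 4, 3, 2, 6, 2, 1, 2]
Step 2: Midrank |d_i| (ties get averaged ranks).
ranks: |7|->9, |2|->3.5, |8|->10, |4|->7, |3|->6, |2|->3.5, |6|->8, |2|->3.5, |1|->1, |2|->3.5
Step 3: Attach original signs; sum ranks with positive sign and with negative sign.
W+ = 7 + 3.5 + 8 + 1 + 3.5 = 23
W- = 9 + 3.5 + 10 + 6 + 3.5 = 32
(Check: W+ + W- = 55 should equal n(n+1)/2 = 55.)
Step 4: Test statistic W = min(W+, W-) = 23.
Step 5: Ties in |d|, so use the tie-corrected normal approximation.
        E[W] = n(n+1)/4 = 10*11/4 = 27.5.
        Tie groups: |d|=2 (t=4); sum(t^3 - t) = 60.
        Var[W] = n(n+1)(2n+1)/24 - sum(t^3-t)/48 = 2310/24 - 60/48 = 95.
        z = (W - E[W]) / sqrt(Var[W]) = (23 - 27.5) / 9.7468 = -0.4617.
        Two-sided p = 2*Phi(z) = 0.644303.
Step 6: alpha = 0.1. fail to reject H0.

W+ = 23, W- = 32, W = min = 23, p = 0.644303, fail to reject H0.


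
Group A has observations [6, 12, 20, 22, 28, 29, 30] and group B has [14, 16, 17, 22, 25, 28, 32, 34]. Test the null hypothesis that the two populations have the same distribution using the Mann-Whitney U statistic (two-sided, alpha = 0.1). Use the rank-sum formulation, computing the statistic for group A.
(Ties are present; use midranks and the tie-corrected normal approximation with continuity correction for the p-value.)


Step 1: Combine and sort all 15 observations; assign midranks.
sorted (value, group): (6,X), (12,X), (14,Y), (16,Y), (17,Y), (20,X), (22,X), (22,Y), (25,Y), (28,X), (28,Y), (29,X), (30,X), (32,Y), (34,Y)
ranks: 6->1, 12->2, 14->3, 16->4, 17->5, 20->6, 22->7.5, 22->7.5, 25->9, 28->10.5, 28->10.5, 29->12, 30->13, 32->14, 34->15
Step 2: Rank sum for X: R1 = 1 + 2 + 6 + 7.5 + 10.5 + 12 + 13 = 52.
Step 3: U_X = R1 - n1(n1+1)/2 = 52 - 7*8/2 = 52 - 28 = 24.
       U_Y = n1*n2 - U_X = 56 - 24 = 32.
Step 4: Ties are present, so use the tie-corrected normal approximation (with continuity correction) for the p-value.
Step 5: p-value = 0.684910; compare to alpha = 0.1. fail to reject H0.

U_X = 24, p = 0.684910, fail to reject H0 at alpha = 0.1.


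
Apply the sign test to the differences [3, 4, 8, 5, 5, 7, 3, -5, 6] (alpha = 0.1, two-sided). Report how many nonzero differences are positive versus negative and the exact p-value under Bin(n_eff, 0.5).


Step 1: Discard zero differences. Original n = 9; n_eff = number of nonzero differences = 9.
Nonzero differences (with sign): +3, +4, +8, +5, +5, +7, +3, -5, +6
Step 2: Count signs: positive = 8, negative = 1.
Step 3: Under H0: P(positive) = 0.5, so the number of positives S ~ Bin(9, 0.5).
Step 4: Two-sided exact p-value = sum of Bin(9,0.5) probabilities at or below the observed probability = 0.039062.
Step 5: alpha = 0.1. reject H0.

n_eff = 9, pos = 8, neg = 1, p = 0.039062, reject H0.


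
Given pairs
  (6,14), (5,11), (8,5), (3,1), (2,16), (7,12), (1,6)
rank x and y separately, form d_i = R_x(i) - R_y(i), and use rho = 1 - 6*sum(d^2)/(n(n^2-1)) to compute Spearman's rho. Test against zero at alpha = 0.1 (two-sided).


Step 1: Rank x and y separately (midranks; no ties here).
rank(x): 6->5, 5->4, 8->7, 3->3, 2->2, 7->6, 1->1
rank(y): 14->6, 11->4, 5->2, 1->1, 16->7, 12->5, 6->3
Step 2: d_i = R_x(i) - R_y(i); compute d_i^2.
  (5-6)^2=1, (4-4)^2=0, (7-2)^2=25, (3-1)^2=4, (2-7)^2=25, (6-5)^2=1, (1-3)^2=4
sum(d^2) = 60.
Step 3: rho = 1 - 6*60 / (7*(7^2 - 1)) = 1 - 360/336 = -0.071429.
Step 4: Under H0, t = rho * sqrt((n-2)/(1-rho^2)) = -0.1601 ~ t(5).
Step 5: Two-sided p-value from the t-distribution with 5 df = 0.879048.
Step 6: alpha = 0.1. fail to reject H0.

rho = -0.0714, p = 0.879048, fail to reject H0 at alpha = 0.1.


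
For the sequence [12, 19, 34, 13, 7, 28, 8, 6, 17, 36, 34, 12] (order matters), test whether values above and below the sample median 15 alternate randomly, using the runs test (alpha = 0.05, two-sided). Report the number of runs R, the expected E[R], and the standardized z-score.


Step 1: Compute median = 15; label A = above, B = below.
Labels in order: BAABBABBAAAB  (n_A = 6, n_B = 6)
Step 2: Count runs R = 7.
Step 3: Under H0 (random ordering), E[R] = 2*n_A*n_B/(n_A+n_B) + 1 = 2*6*6/12 + 1 = 7.0000.
        Var[R] = 2*n_A*n_B*(2*n_A*n_B - n_A - n_B) / ((n_A+n_B)^2 * (n_A+n_B-1)) = 4320/1584 = 2.7273.
        SD[R] = 1.6514.
Step 4: R = E[R], so z = 0 with no continuity correction.
Step 5: Two-sided p-value via normal approximation = 2*(1 - Phi(|z|)) = 1.000000.
Step 6: alpha = 0.05. fail to reject H0.

R = 7, z = 0.0000, p = 1.000000, fail to reject H0.


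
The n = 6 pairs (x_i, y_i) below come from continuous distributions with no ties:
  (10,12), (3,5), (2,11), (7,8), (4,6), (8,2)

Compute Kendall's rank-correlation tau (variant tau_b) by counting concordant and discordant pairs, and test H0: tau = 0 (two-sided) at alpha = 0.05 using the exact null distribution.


Step 1: Enumerate the 15 unordered pairs (i,j) with i<j and classify each by sign(x_j-x_i) * sign(y_j-y_i).
  (1,2):dx=-7,dy=-7->C; (1,3):dx=-8,dy=-1->C; (1,4):dx=-3,dy=-4->C; (1,5):dx=-6,dy=-6->C
  (1,6):dx=-2,dy=-10->C; (2,3):dx=-1,dy=+6->D; (2,4):dx=+4,dy=+3->C; (2,5):dx=+1,dy=+1->C
  (2,6):dx=+5,dy=-3->D; (3,4):dx=+5,dy=-3->D; (3,5):dx=+2,dy=-5->D; (3,6):dx=+6,dy=-9->D
  (4,5):dx=-3,dy=-2->C; (4,6):dx=+1,dy=-6->D; (5,6):dx=+4,dy=-4->D
Step 2: C = 8, D = 7, total pairs = 15.
Step 3: tau = (C - D)/(n(n-1)/2) = (8 - 7)/15 = 0.066667.
Step 4: Exact two-sided p-value (enumerate n! = 720 permutations of y under H0): p = 1.000000.
Step 5: alpha = 0.05. fail to reject H0.

tau_b = 0.0667 (C=8, D=7), p = 1.000000, fail to reject H0.


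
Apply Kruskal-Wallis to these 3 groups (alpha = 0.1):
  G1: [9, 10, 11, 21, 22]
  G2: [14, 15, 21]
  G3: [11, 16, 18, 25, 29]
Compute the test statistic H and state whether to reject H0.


Step 1: Combine all N = 13 observations and assign midranks.
sorted (value, group, rank): (9,G1,1), (10,G1,2), (11,G1,3.5), (11,G3,3.5), (14,G2,5), (15,G2,6), (16,G3,7), (18,G3,8), (21,G1,9.5), (21,G2,9.5), (22,G1,11), (25,G3,12), (29,G3,13)
Step 2: Sum ranks within each group.
R_1 = 27 (n_1 = 5)
R_2 = 20.5 (n_2 = 3)
R_3 = 43.5 (n_3 = 5)
Step 3: H = 12/(N(N+1)) * sum(R_i^2/n_i) - 3(N+1)
     = 12/(13*14) * (27^2/5 + 20.5^2/3 + 43.5^2/5) - 3*14
     = 0.065934 * 664.333 - 42
     = 1.802198.
Step 4: Ties present; correction factor C = 1 - 12/(13^3 - 13) = 0.994505. Corrected H = 1.802198 / 0.994505 = 1.812155.
Step 5: Under H0, H ~ chi^2(2); p-value = 0.404106.
Step 6: alpha = 0.1. fail to reject H0.

H = 1.8122, df = 2, p = 0.404106, fail to reject H0.


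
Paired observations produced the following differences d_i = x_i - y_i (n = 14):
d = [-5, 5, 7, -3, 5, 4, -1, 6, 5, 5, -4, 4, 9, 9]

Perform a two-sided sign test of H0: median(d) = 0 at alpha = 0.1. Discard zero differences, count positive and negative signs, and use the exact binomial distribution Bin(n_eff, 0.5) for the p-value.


Step 1: Discard zero differences. Original n = 14; n_eff = number of nonzero differences = 14.
Nonzero differences (with sign): -5, +5, +7, -3, +5, +4, -1, +6, +5, +5, -4, +4, +9, +9
Step 2: Count signs: positive = 10, negative = 4.
Step 3: Under H0: P(positive) = 0.5, so the number of positives S ~ Bin(14, 0.5).
Step 4: Two-sided exact p-value = sum of Bin(14,0.5) probabilities at or below the observed probability = 0.179565.
Step 5: alpha = 0.1. fail to reject H0.

n_eff = 14, pos = 10, neg = 4, p = 0.179565, fail to reject H0.


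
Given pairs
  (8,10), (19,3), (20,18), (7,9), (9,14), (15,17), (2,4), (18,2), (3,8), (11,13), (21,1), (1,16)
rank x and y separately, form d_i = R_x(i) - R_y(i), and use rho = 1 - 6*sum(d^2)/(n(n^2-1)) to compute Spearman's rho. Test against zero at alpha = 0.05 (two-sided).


Step 1: Rank x and y separately (midranks; no ties here).
rank(x): 8->5, 19->10, 20->11, 7->4, 9->6, 15->8, 2->2, 18->9, 3->3, 11->7, 21->12, 1->1
rank(y): 10->7, 3->3, 18->12, 9->6, 14->9, 17->11, 4->4, 2->2, 8->5, 13->8, 1->1, 16->10
Step 2: d_i = R_x(i) - R_y(i); compute d_i^2.
  (5-7)^2=4, (10-3)^2=49, (11-12)^2=1, (4-6)^2=4, (6-9)^2=9, (8-11)^2=9, (2-4)^2=4, (9-2)^2=49, (3-5)^2=4, (7-8)^2=1, (12-1)^2=121, (1-10)^2=81
sum(d^2) = 336.
Step 3: rho = 1 - 6*336 / (12*(12^2 - 1)) = 1 - 2016/1716 = -0.174825.
Step 4: Under H0, t = rho * sqrt((n-2)/(1-rho^2)) = -0.5615 ~ t(10).
Step 5: Two-sided p-value from the t-distribution with 10 df = 0.586824.
Step 6: alpha = 0.05. fail to reject H0.

rho = -0.1748, p = 0.586824, fail to reject H0 at alpha = 0.05.


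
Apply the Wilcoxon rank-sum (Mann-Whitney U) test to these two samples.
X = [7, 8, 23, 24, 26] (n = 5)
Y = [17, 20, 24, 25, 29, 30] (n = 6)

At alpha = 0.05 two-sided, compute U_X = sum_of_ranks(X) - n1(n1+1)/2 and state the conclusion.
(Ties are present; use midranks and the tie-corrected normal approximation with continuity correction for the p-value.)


Step 1: Combine and sort all 11 observations; assign midranks.
sorted (value, group): (7,X), (8,X), (17,Y), (20,Y), (23,X), (24,X), (24,Y), (25,Y), (26,X), (29,Y), (30,Y)
ranks: 7->1, 8->2, 17->3, 20->4, 23->5, 24->6.5, 24->6.5, 25->8, 26->9, 29->10, 30->11
Step 2: Rank sum for X: R1 = 1 + 2 + 5 + 6.5 + 9 = 23.5.
Step 3: U_X = R1 - n1(n1+1)/2 = 23.5 - 5*6/2 = 23.5 - 15 = 8.5.
       U_Y = n1*n2 - U_X = 30 - 8.5 = 21.5.
Step 4: Ties are present, so use the tie-corrected normal approximation (with continuity correction) for the p-value.
Step 5: p-value = 0.272229; compare to alpha = 0.05. fail to reject H0.

U_X = 8.5, p = 0.272229, fail to reject H0 at alpha = 0.05.


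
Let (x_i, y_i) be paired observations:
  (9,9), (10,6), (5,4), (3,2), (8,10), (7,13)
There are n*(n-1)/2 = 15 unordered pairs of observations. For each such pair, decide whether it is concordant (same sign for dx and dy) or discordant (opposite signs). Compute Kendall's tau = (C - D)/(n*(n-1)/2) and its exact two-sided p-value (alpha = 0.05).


Step 1: Enumerate the 15 unordered pairs (i,j) with i<j and classify each by sign(x_j-x_i) * sign(y_j-y_i).
  (1,2):dx=+1,dy=-3->D; (1,3):dx=-4,dy=-5->C; (1,4):dx=-6,dy=-7->C; (1,5):dx=-1,dy=+1->D
  (1,6):dx=-2,dy=+4->D; (2,3):dx=-5,dy=-2->C; (2,4):dx=-7,dy=-4->C; (2,5):dx=-2,dy=+4->D
  (2,6):dx=-3,dy=+7->D; (3,4):dx=-2,dy=-2->C; (3,5):dx=+3,dy=+6->C; (3,6):dx=+2,dy=+9->C
  (4,5):dx=+5,dy=+8->C; (4,6):dx=+4,dy=+11->C; (5,6):dx=-1,dy=+3->D
Step 2: C = 9, D = 6, total pairs = 15.
Step 3: tau = (C - D)/(n(n-1)/2) = (9 - 6)/15 = 0.200000.
Step 4: Exact two-sided p-value (enumerate n! = 720 permutations of y under H0): p = 0.719444.
Step 5: alpha = 0.05. fail to reject H0.

tau_b = 0.2000 (C=9, D=6), p = 0.719444, fail to reject H0.


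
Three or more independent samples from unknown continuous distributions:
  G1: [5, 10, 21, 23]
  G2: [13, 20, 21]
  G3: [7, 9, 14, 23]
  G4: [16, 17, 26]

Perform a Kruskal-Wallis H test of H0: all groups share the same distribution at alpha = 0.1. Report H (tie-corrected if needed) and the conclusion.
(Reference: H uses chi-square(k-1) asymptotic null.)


Step 1: Combine all N = 14 observations and assign midranks.
sorted (value, group, rank): (5,G1,1), (7,G3,2), (9,G3,3), (10,G1,4), (13,G2,5), (14,G3,6), (16,G4,7), (17,G4,8), (20,G2,9), (21,G1,10.5), (21,G2,10.5), (23,G1,12.5), (23,G3,12.5), (26,G4,14)
Step 2: Sum ranks within each group.
R_1 = 28 (n_1 = 4)
R_2 = 24.5 (n_2 = 3)
R_3 = 23.5 (n_3 = 4)
R_4 = 29 (n_4 = 3)
Step 3: H = 12/(N(N+1)) * sum(R_i^2/n_i) - 3(N+1)
     = 12/(14*15) * (28^2/4 + 24.5^2/3 + 23.5^2/4 + 29^2/3) - 3*15
     = 0.057143 * 814.479 - 45
     = 1.541667.
Step 4: Ties present; correction factor C = 1 - 12/(14^3 - 14) = 0.995604. Corrected H = 1.541667 / 0.995604 = 1.548473.
Step 5: Under H0, H ~ chi^2(3); p-value = 0.671129.
Step 6: alpha = 0.1. fail to reject H0.

H = 1.5485, df = 3, p = 0.671129, fail to reject H0.


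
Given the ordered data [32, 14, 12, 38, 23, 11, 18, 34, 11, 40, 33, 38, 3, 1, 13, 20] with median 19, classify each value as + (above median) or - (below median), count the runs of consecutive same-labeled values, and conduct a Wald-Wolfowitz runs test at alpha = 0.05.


Step 1: Compute median = 19; label A = above, B = below.
Labels in order: ABBAABBABAAABBBA  (n_A = 8, n_B = 8)
Step 2: Count runs R = 9.
Step 3: Under H0 (random ordering), E[R] = 2*n_A*n_B/(n_A+n_B) + 1 = 2*8*8/16 + 1 = 9.0000.
        Var[R] = 2*n_A*n_B*(2*n_A*n_B - n_A - n_B) / ((n_A+n_B)^2 * (n_A+n_B-1)) = 14336/3840 = 3.7333.
        SD[R] = 1.9322.
Step 4: R = E[R], so z = 0 with no continuity correction.
Step 5: Two-sided p-value via normal approximation = 2*(1 - Phi(|z|)) = 1.000000.
Step 6: alpha = 0.05. fail to reject H0.

R = 9, z = 0.0000, p = 1.000000, fail to reject H0.


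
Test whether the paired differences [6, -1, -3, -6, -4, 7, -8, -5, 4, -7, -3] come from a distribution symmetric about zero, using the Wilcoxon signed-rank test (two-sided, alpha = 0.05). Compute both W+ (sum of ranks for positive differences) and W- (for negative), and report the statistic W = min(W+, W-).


Step 1: Drop any zero differences (none here) and take |d_i|.
|d| = [6, 1, 3, 6, 4, 7, 8, 5, 4, 7, 3]
Step 2: Midrank |d_i| (ties get averaged ranks).
ranks: |6|->7.5, |1|->1, |3|->2.5, |6|->7.5, |4|->4.5, |7|->9.5, |8|->11, |5|->6, |4|->4.5, |7|->9.5, |3|->2.5
Step 3: Attach original signs; sum ranks with positive sign and with negative sign.
W+ = 7.5 + 9.5 + 4.5 = 21.5
W- = 1 + 2.5 + 7.5 + 4.5 + 11 + 6 + 9.5 + 2.5 = 44.5
(Check: W+ + W- = 66 should equal n(n+1)/2 = 66.)
Step 4: Test statistic W = min(W+, W-) = 21.5.
Step 5: Ties in |d|, so use the tie-corrected normal approximation.
        E[W] = n(n+1)/4 = 11*12/4 = 33.
        Tie groups: |d|=3 (t=2), |d|=4 (t=2), |d|=6 (t=2), |d|=7 (t=2); sum(t^3 - t) = 24.
        Var[W] = n(n+1)(2n+1)/24 - sum(t^3-t)/48 = 3036/24 - 24/48 = 126.
        z = (W - E[W]) / sqrt(Var[W]) = (21.5 - 33) / 11.2250 = -1.0245.
        Two-sided p = 2*Phi(z) = 0.305598.
Step 6: alpha = 0.05. fail to reject H0.

W+ = 21.5, W- = 44.5, W = min = 21.5, p = 0.305598, fail to reject H0.


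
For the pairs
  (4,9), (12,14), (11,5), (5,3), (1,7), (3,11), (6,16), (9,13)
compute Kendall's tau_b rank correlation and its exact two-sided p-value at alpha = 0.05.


Step 1: Enumerate the 28 unordered pairs (i,j) with i<j and classify each by sign(x_j-x_i) * sign(y_j-y_i).
  (1,2):dx=+8,dy=+5->C; (1,3):dx=+7,dy=-4->D; (1,4):dx=+1,dy=-6->D; (1,5):dx=-3,dy=-2->C
  (1,6):dx=-1,dy=+2->D; (1,7):dx=+2,dy=+7->C; (1,8):dx=+5,dy=+4->C; (2,3):dx=-1,dy=-9->C
  (2,4):dx=-7,dy=-11->C; (2,5):dx=-11,dy=-7->C; (2,6):dx=-9,dy=-3->C; (2,7):dx=-6,dy=+2->D
  (2,8):dx=-3,dy=-1->C; (3,4):dx=-6,dy=-2->C; (3,5):dx=-10,dy=+2->D; (3,6):dx=-8,dy=+6->D
  (3,7):dx=-5,dy=+11->D; (3,8):dx=-2,dy=+8->D; (4,5):dx=-4,dy=+4->D; (4,6):dx=-2,dy=+8->D
  (4,7):dx=+1,dy=+13->C; (4,8):dx=+4,dy=+10->C; (5,6):dx=+2,dy=+4->C; (5,7):dx=+5,dy=+9->C
  (5,8):dx=+8,dy=+6->C; (6,7):dx=+3,dy=+5->C; (6,8):dx=+6,dy=+2->C; (7,8):dx=+3,dy=-3->D
Step 2: C = 17, D = 11, total pairs = 28.
Step 3: tau = (C - D)/(n(n-1)/2) = (17 - 11)/28 = 0.214286.
Step 4: Exact two-sided p-value (enumerate n! = 40320 permutations of y under H0): p = 0.548413.
Step 5: alpha = 0.05. fail to reject H0.

tau_b = 0.2143 (C=17, D=11), p = 0.548413, fail to reject H0.


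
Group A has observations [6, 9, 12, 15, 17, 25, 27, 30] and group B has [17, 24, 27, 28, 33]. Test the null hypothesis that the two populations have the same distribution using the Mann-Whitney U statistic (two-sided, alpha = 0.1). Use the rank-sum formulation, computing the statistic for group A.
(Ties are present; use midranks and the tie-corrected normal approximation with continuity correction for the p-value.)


Step 1: Combine and sort all 13 observations; assign midranks.
sorted (value, group): (6,X), (9,X), (12,X), (15,X), (17,X), (17,Y), (24,Y), (25,X), (27,X), (27,Y), (28,Y), (30,X), (33,Y)
ranks: 6->1, 9->2, 12->3, 15->4, 17->5.5, 17->5.5, 24->7, 25->8, 27->9.5, 27->9.5, 28->11, 30->12, 33->13
Step 2: Rank sum for X: R1 = 1 + 2 + 3 + 4 + 5.5 + 8 + 9.5 + 12 = 45.
Step 3: U_X = R1 - n1(n1+1)/2 = 45 - 8*9/2 = 45 - 36 = 9.
       U_Y = n1*n2 - U_X = 40 - 9 = 31.
Step 4: Ties are present, so use the tie-corrected normal approximation (with continuity correction) for the p-value.
Step 5: p-value = 0.123248; compare to alpha = 0.1. fail to reject H0.

U_X = 9, p = 0.123248, fail to reject H0 at alpha = 0.1.


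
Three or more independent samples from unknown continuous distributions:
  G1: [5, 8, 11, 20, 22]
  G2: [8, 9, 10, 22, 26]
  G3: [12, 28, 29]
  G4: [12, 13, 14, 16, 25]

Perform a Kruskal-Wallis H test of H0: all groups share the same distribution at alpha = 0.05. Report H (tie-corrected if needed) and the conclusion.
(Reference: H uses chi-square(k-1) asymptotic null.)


Step 1: Combine all N = 18 observations and assign midranks.
sorted (value, group, rank): (5,G1,1), (8,G1,2.5), (8,G2,2.5), (9,G2,4), (10,G2,5), (11,G1,6), (12,G3,7.5), (12,G4,7.5), (13,G4,9), (14,G4,10), (16,G4,11), (20,G1,12), (22,G1,13.5), (22,G2,13.5), (25,G4,15), (26,G2,16), (28,G3,17), (29,G3,18)
Step 2: Sum ranks within each group.
R_1 = 35 (n_1 = 5)
R_2 = 41 (n_2 = 5)
R_3 = 42.5 (n_3 = 3)
R_4 = 52.5 (n_4 = 5)
Step 3: H = 12/(N(N+1)) * sum(R_i^2/n_i) - 3(N+1)
     = 12/(18*19) * (35^2/5 + 41^2/5 + 42.5^2/3 + 52.5^2/5) - 3*19
     = 0.035088 * 1734.53 - 57
     = 3.860819.
Step 4: Ties present; correction factor C = 1 - 18/(18^3 - 18) = 0.996904. Corrected H = 3.860819 / 0.996904 = 3.872809.
Step 5: Under H0, H ~ chi^2(3); p-value = 0.275530.
Step 6: alpha = 0.05. fail to reject H0.

H = 3.8728, df = 3, p = 0.275530, fail to reject H0.


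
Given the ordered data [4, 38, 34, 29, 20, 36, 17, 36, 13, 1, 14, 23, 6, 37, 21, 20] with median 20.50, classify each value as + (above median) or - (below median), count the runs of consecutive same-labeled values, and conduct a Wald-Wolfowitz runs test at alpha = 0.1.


Step 1: Compute median = 20.50; label A = above, B = below.
Labels in order: BAAABABABBBABAAB  (n_A = 8, n_B = 8)
Step 2: Count runs R = 11.
Step 3: Under H0 (random ordering), E[R] = 2*n_A*n_B/(n_A+n_B) + 1 = 2*8*8/16 + 1 = 9.0000.
        Var[R] = 2*n_A*n_B*(2*n_A*n_B - n_A - n_B) / ((n_A+n_B)^2 * (n_A+n_B-1)) = 14336/3840 = 3.7333.
        SD[R] = 1.9322.
Step 4: Continuity-corrected z = (R - 0.5 - E[R]) / SD[R] = (11 - 0.5 - 9.0000) / 1.9322 = 0.7763.
Step 5: Two-sided p-value via normal approximation = 2*(1 - Phi(|z|)) = 0.437558.
Step 6: alpha = 0.1. fail to reject H0.

R = 11, z = 0.7763, p = 0.437558, fail to reject H0.


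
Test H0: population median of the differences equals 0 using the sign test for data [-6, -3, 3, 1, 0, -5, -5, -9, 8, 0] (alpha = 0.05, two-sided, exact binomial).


Step 1: Discard zero differences. Original n = 10; n_eff = number of nonzero differences = 8.
Nonzero differences (with sign): -6, -3, +3, +1, -5, -5, -9, +8
Step 2: Count signs: positive = 3, negative = 5.
Step 3: Under H0: P(positive) = 0.5, so the number of positives S ~ Bin(8, 0.5).
Step 4: Two-sided exact p-value = sum of Bin(8,0.5) probabilities at or below the observed probability = 0.726562.
Step 5: alpha = 0.05. fail to reject H0.

n_eff = 8, pos = 3, neg = 5, p = 0.726562, fail to reject H0.


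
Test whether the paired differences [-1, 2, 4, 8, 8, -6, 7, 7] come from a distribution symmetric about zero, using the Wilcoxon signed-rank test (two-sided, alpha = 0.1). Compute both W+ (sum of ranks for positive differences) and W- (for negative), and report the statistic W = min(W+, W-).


Step 1: Drop any zero differences (none here) and take |d_i|.
|d| = [1, 2, 4, 8, 8, 6, 7, 7]
Step 2: Midrank |d_i| (ties get averaged ranks).
ranks: |1|->1, |2|->2, |4|->3, |8|->7.5, |8|->7.5, |6|->4, |7|->5.5, |7|->5.5
Step 3: Attach original signs; sum ranks with positive sign and with negative sign.
W+ = 2 + 3 + 7.5 + 7.5 + 5.5 + 5.5 = 31
W- = 1 + 4 = 5
(Check: W+ + W- = 36 should equal n(n+1)/2 = 36.)
Step 4: Test statistic W = min(W+, W-) = 5.
Step 5: Ties in |d|, so use the tie-corrected normal approximation.
        E[W] = n(n+1)/4 = 8*9/4 = 18.
        Tie groups: |d|=7 (t=2), |d|=8 (t=2); sum(t^3 - t) = 12.
        Var[W] = n(n+1)(2n+1)/24 - sum(t^3-t)/48 = 1224/24 - 12/48 = 50.75.
        z = (W - E[W]) / sqrt(Var[W]) = (5 - 18) / 7.1239 = -1.8248.
        Two-sided p = 2*Phi(z) = 0.068025.
Step 6: alpha = 0.1. reject H0.

W+ = 31, W- = 5, W = min = 5, p = 0.068025, reject H0.


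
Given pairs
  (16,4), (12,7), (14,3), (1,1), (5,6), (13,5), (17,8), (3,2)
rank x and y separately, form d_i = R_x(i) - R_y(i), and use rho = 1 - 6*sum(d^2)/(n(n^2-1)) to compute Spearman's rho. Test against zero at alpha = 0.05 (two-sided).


Step 1: Rank x and y separately (midranks; no ties here).
rank(x): 16->7, 12->4, 14->6, 1->1, 5->3, 13->5, 17->8, 3->2
rank(y): 4->4, 7->7, 3->3, 1->1, 6->6, 5->5, 8->8, 2->2
Step 2: d_i = R_x(i) - R_y(i); compute d_i^2.
  (7-4)^2=9, (4-7)^2=9, (6-3)^2=9, (1-1)^2=0, (3-6)^2=9, (5-5)^2=0, (8-8)^2=0, (2-2)^2=0
sum(d^2) = 36.
Step 3: rho = 1 - 6*36 / (8*(8^2 - 1)) = 1 - 216/504 = 0.571429.
Step 4: Under H0, t = rho * sqrt((n-2)/(1-rho^2)) = 1.7056 ~ t(6).
Step 5: Two-sided p-value from the t-distribution with 6 df = 0.138960.
Step 6: alpha = 0.05. fail to reject H0.

rho = 0.5714, p = 0.138960, fail to reject H0 at alpha = 0.05.


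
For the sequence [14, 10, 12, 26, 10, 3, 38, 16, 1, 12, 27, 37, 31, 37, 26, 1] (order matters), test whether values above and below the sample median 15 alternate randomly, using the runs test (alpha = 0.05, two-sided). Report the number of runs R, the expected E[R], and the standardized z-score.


Step 1: Compute median = 15; label A = above, B = below.
Labels in order: BBBABBAABBAAAAAB  (n_A = 8, n_B = 8)
Step 2: Count runs R = 7.
Step 3: Under H0 (random ordering), E[R] = 2*n_A*n_B/(n_A+n_B) + 1 = 2*8*8/16 + 1 = 9.0000.
        Var[R] = 2*n_A*n_B*(2*n_A*n_B - n_A - n_B) / ((n_A+n_B)^2 * (n_A+n_B-1)) = 14336/3840 = 3.7333.
        SD[R] = 1.9322.
Step 4: Continuity-corrected z = (R + 0.5 - E[R]) / SD[R] = (7 + 0.5 - 9.0000) / 1.9322 = -0.7763.
Step 5: Two-sided p-value via normal approximation = 2*(1 - Phi(|z|)) = 0.437558.
Step 6: alpha = 0.05. fail to reject H0.

R = 7, z = -0.7763, p = 0.437558, fail to reject H0.


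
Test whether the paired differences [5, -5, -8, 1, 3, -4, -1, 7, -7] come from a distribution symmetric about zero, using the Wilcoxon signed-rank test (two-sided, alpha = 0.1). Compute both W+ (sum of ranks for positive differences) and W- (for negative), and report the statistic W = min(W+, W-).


Step 1: Drop any zero differences (none here) and take |d_i|.
|d| = [5, 5, 8, 1, 3, 4, 1, 7, 7]
Step 2: Midrank |d_i| (ties get averaged ranks).
ranks: |5|->5.5, |5|->5.5, |8|->9, |1|->1.5, |3|->3, |4|->4, |1|->1.5, |7|->7.5, |7|->7.5
Step 3: Attach original signs; sum ranks with positive sign and with negative sign.
W+ = 5.5 + 1.5 + 3 + 7.5 = 17.5
W- = 5.5 + 9 + 4 + 1.5 + 7.5 = 27.5
(Check: W+ + W- = 45 should equal n(n+1)/2 = 45.)
Step 4: Test statistic W = min(W+, W-) = 17.5.
Step 5: Ties in |d|, so use the tie-corrected normal approximation.
        E[W] = n(n+1)/4 = 9*10/4 = 22.5.
        Tie groups: |d|=1 (t=2), |d|=5 (t=2), |d|=7 (t=2); sum(t^3 - t) = 18.
        Var[W] = n(n+1)(2n+1)/24 - sum(t^3-t)/48 = 1710/24 - 18/48 = 70.875.
        z = (W - E[W]) / sqrt(Var[W]) = (17.5 - 22.5) / 8.4187 = -0.5939.
        Two-sided p = 2*Phi(z) = 0.552570.
Step 6: alpha = 0.1. fail to reject H0.

W+ = 17.5, W- = 27.5, W = min = 17.5, p = 0.552570, fail to reject H0.


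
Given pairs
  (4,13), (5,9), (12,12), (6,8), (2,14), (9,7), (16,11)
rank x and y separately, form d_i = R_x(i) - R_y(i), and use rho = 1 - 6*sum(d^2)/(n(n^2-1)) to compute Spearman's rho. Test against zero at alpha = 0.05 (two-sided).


Step 1: Rank x and y separately (midranks; no ties here).
rank(x): 4->2, 5->3, 12->6, 6->4, 2->1, 9->5, 16->7
rank(y): 13->6, 9->3, 12->5, 8->2, 14->7, 7->1, 11->4
Step 2: d_i = R_x(i) - R_y(i); compute d_i^2.
  (2-6)^2=16, (3-3)^2=0, (6-5)^2=1, (4-2)^2=4, (1-7)^2=36, (5-1)^2=16, (7-4)^2=9
sum(d^2) = 82.
Step 3: rho = 1 - 6*82 / (7*(7^2 - 1)) = 1 - 492/336 = -0.464286.
Step 4: Under H0, t = rho * sqrt((n-2)/(1-rho^2)) = -1.1722 ~ t(5).
Step 5: Two-sided p-value from the t-distribution with 5 df = 0.293934.
Step 6: alpha = 0.05. fail to reject H0.

rho = -0.4643, p = 0.293934, fail to reject H0 at alpha = 0.05.


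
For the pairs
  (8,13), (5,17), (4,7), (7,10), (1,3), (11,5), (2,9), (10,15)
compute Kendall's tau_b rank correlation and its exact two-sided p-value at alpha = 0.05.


Step 1: Enumerate the 28 unordered pairs (i,j) with i<j and classify each by sign(x_j-x_i) * sign(y_j-y_i).
  (1,2):dx=-3,dy=+4->D; (1,3):dx=-4,dy=-6->C; (1,4):dx=-1,dy=-3->C; (1,5):dx=-7,dy=-10->C
  (1,6):dx=+3,dy=-8->D; (1,7):dx=-6,dy=-4->C; (1,8):dx=+2,dy=+2->C; (2,3):dx=-1,dy=-10->C
  (2,4):dx=+2,dy=-7->D; (2,5):dx=-4,dy=-14->C; (2,6):dx=+6,dy=-12->D; (2,7):dx=-3,dy=-8->C
  (2,8):dx=+5,dy=-2->D; (3,4):dx=+3,dy=+3->C; (3,5):dx=-3,dy=-4->C; (3,6):dx=+7,dy=-2->D
  (3,7):dx=-2,dy=+2->D; (3,8):dx=+6,dy=+8->C; (4,5):dx=-6,dy=-7->C; (4,6):dx=+4,dy=-5->D
  (4,7):dx=-5,dy=-1->C; (4,8):dx=+3,dy=+5->C; (5,6):dx=+10,dy=+2->C; (5,7):dx=+1,dy=+6->C
  (5,8):dx=+9,dy=+12->C; (6,7):dx=-9,dy=+4->D; (6,8):dx=-1,dy=+10->D; (7,8):dx=+8,dy=+6->C
Step 2: C = 18, D = 10, total pairs = 28.
Step 3: tau = (C - D)/(n(n-1)/2) = (18 - 10)/28 = 0.285714.
Step 4: Exact two-sided p-value (enumerate n! = 40320 permutations of y under H0): p = 0.398760.
Step 5: alpha = 0.05. fail to reject H0.

tau_b = 0.2857 (C=18, D=10), p = 0.398760, fail to reject H0.


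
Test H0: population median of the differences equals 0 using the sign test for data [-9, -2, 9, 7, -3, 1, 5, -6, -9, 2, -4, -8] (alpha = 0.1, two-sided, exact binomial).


Step 1: Discard zero differences. Original n = 12; n_eff = number of nonzero differences = 12.
Nonzero differences (with sign): -9, -2, +9, +7, -3, +1, +5, -6, -9, +2, -4, -8
Step 2: Count signs: positive = 5, negative = 7.
Step 3: Under H0: P(positive) = 0.5, so the number of positives S ~ Bin(12, 0.5).
Step 4: Two-sided exact p-value = sum of Bin(12,0.5) probabilities at or below the observed probability = 0.774414.
Step 5: alpha = 0.1. fail to reject H0.

n_eff = 12, pos = 5, neg = 7, p = 0.774414, fail to reject H0.


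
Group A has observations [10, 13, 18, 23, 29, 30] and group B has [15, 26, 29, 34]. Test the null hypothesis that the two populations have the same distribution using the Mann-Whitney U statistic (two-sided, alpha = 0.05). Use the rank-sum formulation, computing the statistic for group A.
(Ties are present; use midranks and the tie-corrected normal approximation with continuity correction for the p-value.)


Step 1: Combine and sort all 10 observations; assign midranks.
sorted (value, group): (10,X), (13,X), (15,Y), (18,X), (23,X), (26,Y), (29,X), (29,Y), (30,X), (34,Y)
ranks: 10->1, 13->2, 15->3, 18->4, 23->5, 26->6, 29->7.5, 29->7.5, 30->9, 34->10
Step 2: Rank sum for X: R1 = 1 + 2 + 4 + 5 + 7.5 + 9 = 28.5.
Step 3: U_X = R1 - n1(n1+1)/2 = 28.5 - 6*7/2 = 28.5 - 21 = 7.5.
       U_Y = n1*n2 - U_X = 24 - 7.5 = 16.5.
Step 4: Ties are present, so use the tie-corrected normal approximation (with continuity correction) for the p-value.
Step 5: p-value = 0.392330; compare to alpha = 0.05. fail to reject H0.

U_X = 7.5, p = 0.392330, fail to reject H0 at alpha = 0.05.


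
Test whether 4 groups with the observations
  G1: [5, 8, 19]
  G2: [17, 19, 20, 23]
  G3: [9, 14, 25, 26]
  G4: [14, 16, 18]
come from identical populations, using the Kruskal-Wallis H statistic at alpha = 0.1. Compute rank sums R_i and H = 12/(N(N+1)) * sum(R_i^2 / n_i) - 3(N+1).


Step 1: Combine all N = 14 observations and assign midranks.
sorted (value, group, rank): (5,G1,1), (8,G1,2), (9,G3,3), (14,G3,4.5), (14,G4,4.5), (16,G4,6), (17,G2,7), (18,G4,8), (19,G1,9.5), (19,G2,9.5), (20,G2,11), (23,G2,12), (25,G3,13), (26,G3,14)
Step 2: Sum ranks within each group.
R_1 = 12.5 (n_1 = 3)
R_2 = 39.5 (n_2 = 4)
R_3 = 34.5 (n_3 = 4)
R_4 = 18.5 (n_4 = 3)
Step 3: H = 12/(N(N+1)) * sum(R_i^2/n_i) - 3(N+1)
     = 12/(14*15) * (12.5^2/3 + 39.5^2/4 + 34.5^2/4 + 18.5^2/3) - 3*15
     = 0.057143 * 853.792 - 45
     = 3.788095.
Step 4: Ties present; correction factor C = 1 - 12/(14^3 - 14) = 0.995604. Corrected H = 3.788095 / 0.995604 = 3.804820.
Step 5: Under H0, H ~ chi^2(3); p-value = 0.283326.
Step 6: alpha = 0.1. fail to reject H0.

H = 3.8048, df = 3, p = 0.283326, fail to reject H0.


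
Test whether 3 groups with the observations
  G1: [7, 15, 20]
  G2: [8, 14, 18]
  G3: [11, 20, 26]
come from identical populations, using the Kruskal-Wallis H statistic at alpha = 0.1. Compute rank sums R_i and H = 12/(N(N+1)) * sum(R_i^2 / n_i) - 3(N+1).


Step 1: Combine all N = 9 observations and assign midranks.
sorted (value, group, rank): (7,G1,1), (8,G2,2), (11,G3,3), (14,G2,4), (15,G1,5), (18,G2,6), (20,G1,7.5), (20,G3,7.5), (26,G3,9)
Step 2: Sum ranks within each group.
R_1 = 13.5 (n_1 = 3)
R_2 = 12 (n_2 = 3)
R_3 = 19.5 (n_3 = 3)
Step 3: H = 12/(N(N+1)) * sum(R_i^2/n_i) - 3(N+1)
     = 12/(9*10) * (13.5^2/3 + 12^2/3 + 19.5^2/3) - 3*10
     = 0.133333 * 235.5 - 30
     = 1.400000.
Step 4: Ties present; correction factor C = 1 - 6/(9^3 - 9) = 0.991667. Corrected H = 1.400000 / 0.991667 = 1.411765.
Step 5: Under H0, H ~ chi^2(2); p-value = 0.493673.
Step 6: alpha = 0.1. fail to reject H0.

H = 1.4118, df = 2, p = 0.493673, fail to reject H0.


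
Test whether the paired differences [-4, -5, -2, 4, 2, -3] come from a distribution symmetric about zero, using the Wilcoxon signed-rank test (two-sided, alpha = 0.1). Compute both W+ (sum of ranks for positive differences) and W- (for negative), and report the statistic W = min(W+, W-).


Step 1: Drop any zero differences (none here) and take |d_i|.
|d| = [4, 5, 2, 4, 2, 3]
Step 2: Midrank |d_i| (ties get averaged ranks).
ranks: |4|->4.5, |5|->6, |2|->1.5, |4|->4.5, |2|->1.5, |3|->3
Step 3: Attach original signs; sum ranks with positive sign and with negative sign.
W+ = 4.5 + 1.5 = 6
W- = 4.5 + 6 + 1.5 + 3 = 15
(Check: W+ + W- = 21 should equal n(n+1)/2 = 21.)
Step 4: Test statistic W = min(W+, W-) = 6.
Step 5: Ties in |d|, so use the tie-corrected normal approximation.
        E[W] = n(n+1)/4 = 6*7/4 = 10.5.
        Tie groups: |d|=2 (t=2), |d|=4 (t=2); sum(t^3 - t) = 12.
        Var[W] = n(n+1)(2n+1)/24 - sum(t^3-t)/48 = 546/24 - 12/48 = 22.5.
        z = (W - E[W]) / sqrt(Var[W]) = (6 - 10.5) / 4.7434 = -0.9487.
        Two-sided p = 2*Phi(z) = 0.342782.
Step 6: alpha = 0.1. fail to reject H0.

W+ = 6, W- = 15, W = min = 6, p = 0.342782, fail to reject H0.


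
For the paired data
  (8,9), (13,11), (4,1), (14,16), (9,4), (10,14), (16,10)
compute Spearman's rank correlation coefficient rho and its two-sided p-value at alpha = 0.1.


Step 1: Rank x and y separately (midranks; no ties here).
rank(x): 8->2, 13->5, 4->1, 14->6, 9->3, 10->4, 16->7
rank(y): 9->3, 11->5, 1->1, 16->7, 4->2, 14->6, 10->4
Step 2: d_i = R_x(i) - R_y(i); compute d_i^2.
  (2-3)^2=1, (5-5)^2=0, (1-1)^2=0, (6-7)^2=1, (3-2)^2=1, (4-6)^2=4, (7-4)^2=9
sum(d^2) = 16.
Step 3: rho = 1 - 6*16 / (7*(7^2 - 1)) = 1 - 96/336 = 0.714286.
Step 4: Under H0, t = rho * sqrt((n-2)/(1-rho^2)) = 2.2822 ~ t(5).
Step 5: Two-sided p-value from the t-distribution with 5 df = 0.071344.
Step 6: alpha = 0.1. reject H0.

rho = 0.7143, p = 0.071344, reject H0 at alpha = 0.1.


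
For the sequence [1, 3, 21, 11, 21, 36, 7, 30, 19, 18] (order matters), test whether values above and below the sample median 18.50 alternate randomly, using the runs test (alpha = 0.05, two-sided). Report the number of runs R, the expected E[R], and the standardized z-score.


Step 1: Compute median = 18.50; label A = above, B = below.
Labels in order: BBABAABAAB  (n_A = 5, n_B = 5)
Step 2: Count runs R = 7.
Step 3: Under H0 (random ordering), E[R] = 2*n_A*n_B/(n_A+n_B) + 1 = 2*5*5/10 + 1 = 6.0000.
        Var[R] = 2*n_A*n_B*(2*n_A*n_B - n_A - n_B) / ((n_A+n_B)^2 * (n_A+n_B-1)) = 2000/900 = 2.2222.
        SD[R] = 1.4907.
Step 4: Continuity-corrected z = (R - 0.5 - E[R]) / SD[R] = (7 - 0.5 - 6.0000) / 1.4907 = 0.3354.
Step 5: Two-sided p-value via normal approximation = 2*(1 - Phi(|z|)) = 0.737316.
Step 6: alpha = 0.05. fail to reject H0.

R = 7, z = 0.3354, p = 0.737316, fail to reject H0.


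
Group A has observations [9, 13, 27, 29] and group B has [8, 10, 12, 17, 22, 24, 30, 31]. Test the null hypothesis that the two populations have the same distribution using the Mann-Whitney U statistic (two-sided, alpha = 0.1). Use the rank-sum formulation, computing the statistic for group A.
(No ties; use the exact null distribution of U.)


Step 1: Combine and sort all 12 observations; assign midranks.
sorted (value, group): (8,Y), (9,X), (10,Y), (12,Y), (13,X), (17,Y), (22,Y), (24,Y), (27,X), (29,X), (30,Y), (31,Y)
ranks: 8->1, 9->2, 10->3, 12->4, 13->5, 17->6, 22->7, 24->8, 27->9, 29->10, 30->11, 31->12
Step 2: Rank sum for X: R1 = 2 + 5 + 9 + 10 = 26.
Step 3: U_X = R1 - n1(n1+1)/2 = 26 - 4*5/2 = 26 - 10 = 16.
       U_Y = n1*n2 - U_X = 32 - 16 = 16.
Step 4: No ties, so the exact null distribution of U (based on enumerating the C(12,4) = 495 equally likely rank assignments) gives the two-sided p-value.
Step 5: p-value = 1.000000; compare to alpha = 0.1. fail to reject H0.

U_X = 16, p = 1.000000, fail to reject H0 at alpha = 0.1.


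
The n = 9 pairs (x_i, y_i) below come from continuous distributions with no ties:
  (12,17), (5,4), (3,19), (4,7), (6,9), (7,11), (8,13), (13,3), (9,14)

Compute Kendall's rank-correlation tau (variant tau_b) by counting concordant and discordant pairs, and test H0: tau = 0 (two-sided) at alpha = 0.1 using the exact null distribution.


Step 1: Enumerate the 36 unordered pairs (i,j) with i<j and classify each by sign(x_j-x_i) * sign(y_j-y_i).
  (1,2):dx=-7,dy=-13->C; (1,3):dx=-9,dy=+2->D; (1,4):dx=-8,dy=-10->C; (1,5):dx=-6,dy=-8->C
  (1,6):dx=-5,dy=-6->C; (1,7):dx=-4,dy=-4->C; (1,8):dx=+1,dy=-14->D; (1,9):dx=-3,dy=-3->C
  (2,3):dx=-2,dy=+15->D; (2,4):dx=-1,dy=+3->D; (2,5):dx=+1,dy=+5->C; (2,6):dx=+2,dy=+7->C
  (2,7):dx=+3,dy=+9->C; (2,8):dx=+8,dy=-1->D; (2,9):dx=+4,dy=+10->C; (3,4):dx=+1,dy=-12->D
  (3,5):dx=+3,dy=-10->D; (3,6):dx=+4,dy=-8->D; (3,7):dx=+5,dy=-6->D; (3,8):dx=+10,dy=-16->D
  (3,9):dx=+6,dy=-5->D; (4,5):dx=+2,dy=+2->C; (4,6):dx=+3,dy=+4->C; (4,7):dx=+4,dy=+6->C
  (4,8):dx=+9,dy=-4->D; (4,9):dx=+5,dy=+7->C; (5,6):dx=+1,dy=+2->C; (5,7):dx=+2,dy=+4->C
  (5,8):dx=+7,dy=-6->D; (5,9):dx=+3,dy=+5->C; (6,7):dx=+1,dy=+2->C; (6,8):dx=+6,dy=-8->D
  (6,9):dx=+2,dy=+3->C; (7,8):dx=+5,dy=-10->D; (7,9):dx=+1,dy=+1->C; (8,9):dx=-4,dy=+11->D
Step 2: C = 20, D = 16, total pairs = 36.
Step 3: tau = (C - D)/(n(n-1)/2) = (20 - 16)/36 = 0.111111.
Step 4: Exact two-sided p-value (enumerate n! = 362880 permutations of y under H0): p = 0.761414.
Step 5: alpha = 0.1. fail to reject H0.

tau_b = 0.1111 (C=20, D=16), p = 0.761414, fail to reject H0.


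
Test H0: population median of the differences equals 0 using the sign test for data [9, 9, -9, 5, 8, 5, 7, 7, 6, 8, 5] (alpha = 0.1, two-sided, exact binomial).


Step 1: Discard zero differences. Original n = 11; n_eff = number of nonzero differences = 11.
Nonzero differences (with sign): +9, +9, -9, +5, +8, +5, +7, +7, +6, +8, +5
Step 2: Count signs: positive = 10, negative = 1.
Step 3: Under H0: P(positive) = 0.5, so the number of positives S ~ Bin(11, 0.5).
Step 4: Two-sided exact p-value = sum of Bin(11,0.5) probabilities at or below the observed probability = 0.011719.
Step 5: alpha = 0.1. reject H0.

n_eff = 11, pos = 10, neg = 1, p = 0.011719, reject H0.
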